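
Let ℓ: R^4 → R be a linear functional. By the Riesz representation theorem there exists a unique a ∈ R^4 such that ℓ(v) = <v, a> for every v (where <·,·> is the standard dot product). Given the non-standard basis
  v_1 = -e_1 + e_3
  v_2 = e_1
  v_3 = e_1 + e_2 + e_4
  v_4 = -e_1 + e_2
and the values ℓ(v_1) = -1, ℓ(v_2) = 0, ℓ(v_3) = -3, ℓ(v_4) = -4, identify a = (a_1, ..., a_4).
a = (0, -4, -1, 1)

Write a = (a_1, ..., a_4) in the standard basis. For each basis vector v_i, ℓ(v_i) = <v_i, a> is a linear equation in the a_j's. Collect the n equations into a matrix system V a = ℓ, where row i of V is v_i (expressed in the standard basis). Since V is invertible (lower-triangular with 1s on the diagonal, up to permutation), solve by back-substitution:
  V =
[[-1, 0, 1, 0],
 [1, 0, 0, 0],
 [1, 1, 0, 1],
 [-1, 1, 0, 0]]
  V a = (-1, 0, -3, -4)
Solving gives a = (0, -4, -1, 1).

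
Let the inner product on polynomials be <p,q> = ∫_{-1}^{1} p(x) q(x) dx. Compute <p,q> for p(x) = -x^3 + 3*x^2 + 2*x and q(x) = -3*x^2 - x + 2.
<p,q> = -8/15

Expand the product: p(x)·q(x) = 3*x^5 - 8*x^4 - 11*x^3 + 4*x^2 + 4*x.
∫_{-1}^{1} of each monomial x^k gives [2/(k+1) if k even, 0 if k odd]. Integrating term-by-term (or equivalently evaluating the antiderivative F(x) = x^6/2 - 8*x^5/5 - 11*x^4/4 + 4*x^3/3 + 2*x^2 at the endpoints):
  F(1) − F(−1) = -31/60 − (1/60) = -8/15.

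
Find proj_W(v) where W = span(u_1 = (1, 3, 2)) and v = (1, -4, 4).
proj_W(v) = (-3/14, -9/14, -3/7)

Set up U = [u_1 | ... | u_1] ∈ R^(3×1). The projector onto W = col(U) is P = U (U^T U)^(-1) U^T.
Compute U^T U =
  [14],
and U^T v = (-3).
Solve U^T U · c = U^T v for the coefficients: c = (-3/14). The projection is proj_W(v) = U c.
Check: (v - proj_W(v)) · u_1 = 0  (should be 0).
Result: proj_W(v) = (-3/14, -9/14, -3/7).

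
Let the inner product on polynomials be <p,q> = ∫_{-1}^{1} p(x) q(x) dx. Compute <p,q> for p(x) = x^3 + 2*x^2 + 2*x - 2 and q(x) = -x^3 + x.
<p,q> = 68/105

Expand the product: p(x)·q(x) = -x^6 - 2*x^5 - x^4 + 4*x^3 + 2*x^2 - 2*x.
∫_{-1}^{1} of each monomial x^k gives [2/(k+1) if k even, 0 if k odd]. Integrating term-by-term (or equivalently evaluating the antiderivative F(x) = -x^7/7 - x^6/3 - x^5/5 + x^4 + 2*x^3/3 - x^2 at the endpoints):
  F(1) − F(−1) = -1/105 − (-23/35) = 68/105.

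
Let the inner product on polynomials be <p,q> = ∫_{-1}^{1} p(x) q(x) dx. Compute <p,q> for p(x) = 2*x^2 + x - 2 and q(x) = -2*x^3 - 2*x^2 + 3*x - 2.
<p,q> = 38/5

Expand the product: p(x)·q(x) = -4*x^5 - 6*x^4 + 8*x^3 + 3*x^2 - 8*x + 4.
∫_{-1}^{1} of each monomial x^k gives [2/(k+1) if k even, 0 if k odd]. Integrating term-by-term (or equivalently evaluating the antiderivative F(x) = -2*x^6/3 - 6*x^5/5 + 2*x^4 + x^3 - 4*x^2 + 4*x at the endpoints):
  F(1) − F(−1) = 17/15 − (-97/15) = 38/5.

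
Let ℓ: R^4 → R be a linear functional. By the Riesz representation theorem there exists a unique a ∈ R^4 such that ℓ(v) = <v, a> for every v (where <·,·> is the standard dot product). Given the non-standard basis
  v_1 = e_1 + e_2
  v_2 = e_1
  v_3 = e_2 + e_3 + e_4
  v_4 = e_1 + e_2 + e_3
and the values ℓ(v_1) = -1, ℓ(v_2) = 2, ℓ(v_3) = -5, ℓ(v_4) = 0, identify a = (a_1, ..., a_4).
a = (2, -3, 1, -3)

Write a = (a_1, ..., a_4) in the standard basis. For each basis vector v_i, ℓ(v_i) = <v_i, a> is a linear equation in the a_j's. Collect the n equations into a matrix system V a = ℓ, where row i of V is v_i (expressed in the standard basis). Since V is invertible (lower-triangular with 1s on the diagonal, up to permutation), solve by back-substitution:
  V =
[[1, 1, 0, 0],
 [1, 0, 0, 0],
 [0, 1, 1, 1],
 [1, 1, 1, 0]]
  V a = (-1, 2, -5, 0)
Solving gives a = (2, -3, 1, -3).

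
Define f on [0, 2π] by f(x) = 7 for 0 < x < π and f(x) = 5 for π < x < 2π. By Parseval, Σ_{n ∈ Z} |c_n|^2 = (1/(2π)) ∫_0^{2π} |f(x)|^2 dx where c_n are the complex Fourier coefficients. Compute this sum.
Σ |c_n|^2 = 37

Parseval equates the L^2 energy of f (normalised by 1/(2π)) with the ℓ^2 sum of its Fourier coefficients: (1/(2π)) ∫_0^{2π} |f|^2 = Σ |c_n|^2.
Compute the left side: (1/(2π)) [∫_0^π 7^2 dx + ∫_π^{2π} 5^2 dx] = (1/(2π)) · (49π + 25π) = (49 + 25)/2 = 37.
So Σ_{n ∈ Z} |c_n|^2 = 37.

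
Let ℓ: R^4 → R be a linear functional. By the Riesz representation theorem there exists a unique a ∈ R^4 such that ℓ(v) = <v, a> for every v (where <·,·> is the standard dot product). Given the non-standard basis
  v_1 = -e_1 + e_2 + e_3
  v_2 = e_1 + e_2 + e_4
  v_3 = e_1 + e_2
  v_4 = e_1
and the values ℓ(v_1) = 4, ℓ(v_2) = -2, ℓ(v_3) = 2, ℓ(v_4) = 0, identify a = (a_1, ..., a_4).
a = (0, 2, 2, -4)

Write a = (a_1, ..., a_4) in the standard basis. For each basis vector v_i, ℓ(v_i) = <v_i, a> is a linear equation in the a_j's. Collect the n equations into a matrix system V a = ℓ, where row i of V is v_i (expressed in the standard basis). Since V is invertible (lower-triangular with 1s on the diagonal, up to permutation), solve by back-substitution:
  V =
[[-1, 1, 1, 0],
 [1, 1, 0, 1],
 [1, 1, 0, 0],
 [1, 0, 0, 0]]
  V a = (4, -2, 2, 0)
Solving gives a = (0, 2, 2, -4).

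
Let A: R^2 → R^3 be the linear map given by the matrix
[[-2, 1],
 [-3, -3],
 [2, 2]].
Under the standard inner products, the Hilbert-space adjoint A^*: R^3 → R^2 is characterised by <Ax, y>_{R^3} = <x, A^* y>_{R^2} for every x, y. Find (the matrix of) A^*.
A^* = A^T =
[[-2, -3, 2],
 [1, -3, 2]]

For real matrices with standard dot products, the defining identity <Ax, y> = <x, A^* y> gives (Ax)^T y = x^T (A^*) y, i.e. x^T A^T y = x^T (A^*) y. Since this holds for all x, y, we must have A^* = A^T. Therefore
A^* =
[[-2, -3, 2],
 [1, -3, 2]].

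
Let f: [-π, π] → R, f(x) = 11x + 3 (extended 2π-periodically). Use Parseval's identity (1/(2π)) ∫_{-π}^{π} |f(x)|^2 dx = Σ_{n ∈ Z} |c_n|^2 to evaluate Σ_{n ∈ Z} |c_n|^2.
Σ |c_n|^2 = 121π^2/3 + 9

Expand and integrate term by term over [-π, π]:
  ∫ (11x)^2 dx = 121·(2π^3/3); ∫ 2·11·(3)·x dx = 0 (odd integrand); ∫ 3^2 dx = 9·2π.
So (1/(2π)) ∫_{-π}^{π} (11x + 3)^2 dx = 121π^2/3 + 9 = 121π^2/3 + 9.
Parseval ⇒ Σ |c_n|^2 = 121π^2/3 + 9.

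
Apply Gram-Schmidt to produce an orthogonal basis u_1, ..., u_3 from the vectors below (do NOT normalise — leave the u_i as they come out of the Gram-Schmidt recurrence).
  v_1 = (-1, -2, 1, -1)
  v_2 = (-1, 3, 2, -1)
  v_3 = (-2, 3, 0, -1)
Orthogonal basis:
  u_1 = (-1, -2, 1, -1)
  u_2 = (-9/7, 17/7, 16/7, -9/7)
  u_3 = (-145/101, 27/101, -135/101, -44/101)

Apply the Gram-Schmidt recurrence
  u_1 = v_1
  u_i = v_i − Σ_{j<i} ((v_i · u_j) / (u_j · u_j)) · u_j.

Step by step this gives:
  u_1 = (-1, -2, 1, -1)
  u_2 = (-9/7, 17/7, 16/7, -9/7)
  u_3 = (-145/101, 27/101, -135/101, -44/101)

Orthogonality check:
  u_2 · u_1 = 0 (should be 0)
  u_3 · u_1 = 0 (should be 0)
  u_3 · u_2 = 0 (should be 0)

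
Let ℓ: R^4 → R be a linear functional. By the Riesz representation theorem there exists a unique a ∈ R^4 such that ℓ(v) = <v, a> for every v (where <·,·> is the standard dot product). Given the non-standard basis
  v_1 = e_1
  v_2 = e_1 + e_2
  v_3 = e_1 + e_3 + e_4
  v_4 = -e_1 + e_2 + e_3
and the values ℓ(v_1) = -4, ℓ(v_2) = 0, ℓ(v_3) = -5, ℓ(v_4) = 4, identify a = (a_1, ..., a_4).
a = (-4, 4, -4, 3)

Write a = (a_1, ..., a_4) in the standard basis. For each basis vector v_i, ℓ(v_i) = <v_i, a> is a linear equation in the a_j's. Collect the n equations into a matrix system V a = ℓ, where row i of V is v_i (expressed in the standard basis). Since V is invertible (lower-triangular with 1s on the diagonal, up to permutation), solve by back-substitution:
  V =
[[1, 0, 0, 0],
 [1, 1, 0, 0],
 [1, 0, 1, 1],
 [-1, 1, 1, 0]]
  V a = (-4, 0, -5, 4)
Solving gives a = (-4, 4, -4, 3).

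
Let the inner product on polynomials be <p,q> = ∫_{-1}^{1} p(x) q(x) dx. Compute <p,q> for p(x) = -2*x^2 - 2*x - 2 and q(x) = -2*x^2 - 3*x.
<p,q> = 124/15

Expand the product: p(x)·q(x) = 4*x^4 + 10*x^3 + 10*x^2 + 6*x.
∫_{-1}^{1} of each monomial x^k gives [2/(k+1) if k even, 0 if k odd]. Integrating term-by-term (or equivalently evaluating the antiderivative F(x) = 4*x^5/5 + 5*x^4/2 + 10*x^3/3 + 3*x^2 at the endpoints):
  F(1) − F(−1) = 289/30 − (41/30) = 124/15.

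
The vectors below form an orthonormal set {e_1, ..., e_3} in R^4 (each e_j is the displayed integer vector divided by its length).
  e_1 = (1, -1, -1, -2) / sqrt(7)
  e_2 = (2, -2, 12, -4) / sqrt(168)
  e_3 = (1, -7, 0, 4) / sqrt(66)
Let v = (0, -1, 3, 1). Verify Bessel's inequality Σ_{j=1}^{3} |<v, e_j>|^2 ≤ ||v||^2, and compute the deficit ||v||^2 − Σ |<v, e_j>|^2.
Σ |<v, e_j>|^2 = 11; ||v||^2 = 11; deficit = 0

Write each e_j = u_j / sqrt(<u_j, u_j>) where u_j is the displayed integer vector. Then <v, e_j> = <v, u_j> / sqrt(<u_j, u_j>), so |<v, e_j>|^2 = <v, u_j>^2 / <u_j, u_j>.
Coefficients: <v, e_1> = -4/sqrt(7), <v, e_2> = 34/sqrt(168), <v, e_3> = 11/sqrt(66).
Square and sum: Σ |<v, e_j>|^2 = 11.
Compute ||v||^2 = v·v = 11.
Deficit = 11 − 11 = 0 ≥ 0, confirming Bessel's inequality. (The deficit equals ||v − Σ <v,e_j> e_j||^2, the squared distance from v to span{e_j}.)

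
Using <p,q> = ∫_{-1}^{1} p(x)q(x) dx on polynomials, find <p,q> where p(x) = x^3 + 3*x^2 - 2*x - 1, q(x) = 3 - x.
<p,q> = 14/15

Expand the product: p(x)·q(x) = -x^4 + 11*x^2 - 5*x - 3.
∫_{-1}^{1} of each monomial x^k gives [2/(k+1) if k even, 0 if k odd]. Integrating term-by-term (or equivalently evaluating the antiderivative F(x) = -x^5/5 + 11*x^3/3 - 5*x^2/2 - 3*x at the endpoints):
  F(1) − F(−1) = -61/30 − (-89/30) = 14/15.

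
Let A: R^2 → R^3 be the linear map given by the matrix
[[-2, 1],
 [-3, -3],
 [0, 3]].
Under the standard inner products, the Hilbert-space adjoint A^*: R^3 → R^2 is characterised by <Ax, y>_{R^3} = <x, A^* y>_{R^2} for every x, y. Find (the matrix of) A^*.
A^* = A^T =
[[-2, -3, 0],
 [1, -3, 3]]

For real matrices with standard dot products, the defining identity <Ax, y> = <x, A^* y> gives (Ax)^T y = x^T (A^*) y, i.e. x^T A^T y = x^T (A^*) y. Since this holds for all x, y, we must have A^* = A^T. Therefore
A^* =
[[-2, -3, 0],
 [1, -3, 3]].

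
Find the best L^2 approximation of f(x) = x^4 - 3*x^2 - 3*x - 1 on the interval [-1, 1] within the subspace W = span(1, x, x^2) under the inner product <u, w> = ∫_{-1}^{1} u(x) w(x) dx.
g(x) = -15*x^2/7 - 3*x - 38/35

The best approximation g ∈ W is the orthogonal projection of f onto W. Writing g = a_0 + a_1 x + a_2 x^2, the coefficients solve the normal equations G · a = b where
  G_{ij} = <φ_i, φ_j> and b_i = <f, φ_i>, with φ_0 = 1, φ_1 = x, φ_2 = x^2.
G =
  [2, 0, 2/3]
  [0, 2/3, 0]
  [2/3, 0, 2/5],
b = (-18/5, -2, -166/105).
Solving gives a_0 = -38/35, a_1 = -3, a_2 = -15/7, so
  g(x) = -15*x^2/7 - 3*x - 38/35.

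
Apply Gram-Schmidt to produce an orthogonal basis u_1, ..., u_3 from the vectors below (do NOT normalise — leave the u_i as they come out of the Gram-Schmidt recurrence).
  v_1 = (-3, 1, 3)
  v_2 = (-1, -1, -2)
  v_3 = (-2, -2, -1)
Orthogonal basis:
  u_1 = (-3, 1, 3)
  u_2 = (-31/19, -15/19, -26/19)
  u_3 = (6/49, -54/49, 24/49)

Apply the Gram-Schmidt recurrence
  u_1 = v_1
  u_i = v_i − Σ_{j<i} ((v_i · u_j) / (u_j · u_j)) · u_j.

Step by step this gives:
  u_1 = (-3, 1, 3)
  u_2 = (-31/19, -15/19, -26/19)
  u_3 = (6/49, -54/49, 24/49)

Orthogonality check:
  u_2 · u_1 = 0 (should be 0)
  u_3 · u_1 = 0 (should be 0)
  u_3 · u_2 = 0 (should be 0)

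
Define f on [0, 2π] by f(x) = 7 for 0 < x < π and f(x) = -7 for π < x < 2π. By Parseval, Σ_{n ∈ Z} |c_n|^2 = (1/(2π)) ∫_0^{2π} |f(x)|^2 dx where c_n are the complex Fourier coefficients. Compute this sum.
Σ |c_n|^2 = 49

Parseval equates the L^2 energy of f (normalised by 1/(2π)) with the ℓ^2 sum of its Fourier coefficients: (1/(2π)) ∫_0^{2π} |f|^2 = Σ |c_n|^2.
Compute the left side: (1/(2π)) [∫_0^π 7^2 dx + ∫_π^{2π} (-7)^2 dx] = (1/(2π)) · (49π + 49π) = (49 + 49)/2 = 49.
So Σ_{n ∈ Z} |c_n|^2 = 49.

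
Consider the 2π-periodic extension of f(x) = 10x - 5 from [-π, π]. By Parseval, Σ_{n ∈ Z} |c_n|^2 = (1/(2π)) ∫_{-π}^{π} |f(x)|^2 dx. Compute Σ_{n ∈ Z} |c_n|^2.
Σ |c_n|^2 = 100π^2/3 + 25

Expand and integrate term by term over [-π, π]:
  ∫ (10x)^2 dx = 100·(2π^3/3); ∫ 2·10·(-5)·x dx = 0 (odd integrand); ∫ (-5)^2 dx = 25·2π.
So (1/(2π)) ∫_{-π}^{π} (10x - 5)^2 dx = 100π^2/3 + 25 = 100π^2/3 + 25.
Parseval ⇒ Σ |c_n|^2 = 100π^2/3 + 25.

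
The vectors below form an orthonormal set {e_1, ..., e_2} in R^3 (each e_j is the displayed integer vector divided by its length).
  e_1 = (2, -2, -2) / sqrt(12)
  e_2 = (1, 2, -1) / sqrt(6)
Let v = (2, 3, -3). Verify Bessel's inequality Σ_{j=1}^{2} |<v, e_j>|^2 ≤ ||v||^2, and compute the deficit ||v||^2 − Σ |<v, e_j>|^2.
Σ |<v, e_j>|^2 = 43/2; ||v||^2 = 22; deficit = 1/2

Write each e_j = u_j / sqrt(<u_j, u_j>) where u_j is the displayed integer vector. Then <v, e_j> = <v, u_j> / sqrt(<u_j, u_j>), so |<v, e_j>|^2 = <v, u_j>^2 / <u_j, u_j>.
Coefficients: <v, e_1> = 4/sqrt(12), <v, e_2> = 11/sqrt(6).
Square and sum: Σ |<v, e_j>|^2 = 43/2.
Compute ||v||^2 = v·v = 22.
Deficit = 22 − 43/2 = 1/2 ≥ 0, confirming Bessel's inequality. (The deficit equals ||v − Σ <v,e_j> e_j||^2, the squared distance from v to span{e_j}.)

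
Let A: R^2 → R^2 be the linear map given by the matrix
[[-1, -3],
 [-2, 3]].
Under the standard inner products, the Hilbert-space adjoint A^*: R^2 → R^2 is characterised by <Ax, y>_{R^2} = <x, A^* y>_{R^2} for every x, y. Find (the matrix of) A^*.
A^* = A^T =
[[-1, -2],
 [-3, 3]]

For real matrices with standard dot products, the defining identity <Ax, y> = <x, A^* y> gives (Ax)^T y = x^T (A^*) y, i.e. x^T A^T y = x^T (A^*) y. Since this holds for all x, y, we must have A^* = A^T. Therefore
A^* =
[[-1, -2],
 [-3, 3]].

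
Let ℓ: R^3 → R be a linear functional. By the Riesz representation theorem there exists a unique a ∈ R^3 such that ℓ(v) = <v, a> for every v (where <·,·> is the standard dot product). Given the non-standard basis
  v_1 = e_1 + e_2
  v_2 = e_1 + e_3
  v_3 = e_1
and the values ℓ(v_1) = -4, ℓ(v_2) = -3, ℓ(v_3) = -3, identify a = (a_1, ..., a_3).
a = (-3, -1, 0)

Write a = (a_1, ..., a_3) in the standard basis. For each basis vector v_i, ℓ(v_i) = <v_i, a> is a linear equation in the a_j's. Collect the n equations into a matrix system V a = ℓ, where row i of V is v_i (expressed in the standard basis). Since V is invertible (lower-triangular with 1s on the diagonal, up to permutation), solve by back-substitution:
  V =
[[1, 1, 0],
 [1, 0, 1],
 [1, 0, 0]]
  V a = (-4, -3, -3)
Solving gives a = (-3, -1, 0).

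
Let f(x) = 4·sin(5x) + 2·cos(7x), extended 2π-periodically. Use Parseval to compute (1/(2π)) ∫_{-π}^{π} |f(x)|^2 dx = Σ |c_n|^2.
Σ |c_n|^2 = 10

Expand |f|^2 and use orthogonality of {sin(nx), cos(mx)} on [-π, π]:
  ∫_{-π}^{π} sin(nx)^2 dx = π, ∫ cos(mx)^2 dx = π, and cross terms integrate to 0.
So ∫_{-π}^{π} f(x)^2 dx = 4^2 · π + 2^2 · π = (16 + 4)π.
Divide by 2π: (16 + 4)/2 = 10.
By Parseval, this equals Σ |c_n|^2.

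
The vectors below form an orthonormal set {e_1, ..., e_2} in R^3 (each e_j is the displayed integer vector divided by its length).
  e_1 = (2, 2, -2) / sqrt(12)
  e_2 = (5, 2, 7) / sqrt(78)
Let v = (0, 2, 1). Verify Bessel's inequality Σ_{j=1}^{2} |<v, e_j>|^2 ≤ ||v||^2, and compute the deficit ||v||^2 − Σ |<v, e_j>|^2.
Σ |<v, e_j>|^2 = 49/26; ||v||^2 = 5; deficit = 81/26

Write each e_j = u_j / sqrt(<u_j, u_j>) where u_j is the displayed integer vector. Then <v, e_j> = <v, u_j> / sqrt(<u_j, u_j>), so |<v, e_j>|^2 = <v, u_j>^2 / <u_j, u_j>.
Coefficients: <v, e_1> = 2/sqrt(12), <v, e_2> = 11/sqrt(78).
Square and sum: Σ |<v, e_j>|^2 = 49/26.
Compute ||v||^2 = v·v = 5.
Deficit = 5 − 49/26 = 81/26 ≥ 0, confirming Bessel's inequality. (The deficit equals ||v − Σ <v,e_j> e_j||^2, the squared distance from v to span{e_j}.)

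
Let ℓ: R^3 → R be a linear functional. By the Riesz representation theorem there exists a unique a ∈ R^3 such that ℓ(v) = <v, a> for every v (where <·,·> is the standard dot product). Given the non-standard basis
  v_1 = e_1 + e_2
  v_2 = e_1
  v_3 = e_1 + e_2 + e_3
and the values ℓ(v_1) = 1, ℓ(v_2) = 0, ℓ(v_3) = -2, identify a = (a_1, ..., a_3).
a = (0, 1, -3)

Write a = (a_1, ..., a_3) in the standard basis. For each basis vector v_i, ℓ(v_i) = <v_i, a> is a linear equation in the a_j's. Collect the n equations into a matrix system V a = ℓ, where row i of V is v_i (expressed in the standard basis). Since V is invertible (lower-triangular with 1s on the diagonal, up to permutation), solve by back-substitution:
  V =
[[1, 1, 0],
 [1, 0, 0],
 [1, 1, 1]]
  V a = (1, 0, -2)
Solving gives a = (0, 1, -3).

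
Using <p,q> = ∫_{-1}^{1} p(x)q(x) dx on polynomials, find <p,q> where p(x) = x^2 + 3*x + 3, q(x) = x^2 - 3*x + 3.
<p,q> = 82/5

Expand the product: p(x)·q(x) = x^4 - 3*x^2 + 9.
∫_{-1}^{1} of each monomial x^k gives [2/(k+1) if k even, 0 if k odd]. Integrating term-by-term (or equivalently evaluating the antiderivative F(x) = x^5/5 - x^3 + 9*x at the endpoints):
  F(1) − F(−1) = 41/5 − (-41/5) = 82/5.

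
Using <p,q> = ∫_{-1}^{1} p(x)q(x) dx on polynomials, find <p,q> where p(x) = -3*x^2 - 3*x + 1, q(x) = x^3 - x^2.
<p,q> = -2/3

Expand the product: p(x)·q(x) = -3*x^5 + 4*x^3 - x^2.
∫_{-1}^{1} of each monomial x^k gives [2/(k+1) if k even, 0 if k odd]. Integrating term-by-term (or equivalently evaluating the antiderivative F(x) = -x^6/2 + x^4 - x^3/3 at the endpoints):
  F(1) − F(−1) = 1/6 − (5/6) = -2/3.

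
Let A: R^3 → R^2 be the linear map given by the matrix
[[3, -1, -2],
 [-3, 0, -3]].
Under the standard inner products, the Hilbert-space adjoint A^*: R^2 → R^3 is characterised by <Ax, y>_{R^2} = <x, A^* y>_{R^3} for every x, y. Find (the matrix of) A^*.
A^* = A^T =
[[3, -3],
 [-1, 0],
 [-2, -3]]

For real matrices with standard dot products, the defining identity <Ax, y> = <x, A^* y> gives (Ax)^T y = x^T (A^*) y, i.e. x^T A^T y = x^T (A^*) y. Since this holds for all x, y, we must have A^* = A^T. Therefore
A^* =
[[3, -3],
 [-1, 0],
 [-2, -3]].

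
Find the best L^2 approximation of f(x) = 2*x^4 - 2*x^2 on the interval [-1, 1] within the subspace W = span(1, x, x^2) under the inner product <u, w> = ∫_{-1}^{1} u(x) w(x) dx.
g(x) = -2*x^2/7 - 6/35

The best approximation g ∈ W is the orthogonal projection of f onto W. Writing g = a_0 + a_1 x + a_2 x^2, the coefficients solve the normal equations G · a = b where
  G_{ij} = <φ_i, φ_j> and b_i = <f, φ_i>, with φ_0 = 1, φ_1 = x, φ_2 = x^2.
G =
  [2, 0, 2/3]
  [0, 2/3, 0]
  [2/3, 0, 2/5],
b = (-8/15, 0, -8/35).
Solving gives a_0 = -6/35, a_1 = 0, a_2 = -2/7, so
  g(x) = -2*x^2/7 - 6/35.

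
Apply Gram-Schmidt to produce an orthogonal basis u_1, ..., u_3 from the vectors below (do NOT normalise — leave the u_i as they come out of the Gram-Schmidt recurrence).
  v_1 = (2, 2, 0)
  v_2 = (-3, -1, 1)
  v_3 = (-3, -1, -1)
Orthogonal basis:
  u_1 = (2, 2, 0)
  u_2 = (-1, 1, 1)
  u_3 = (-2/3, 2/3, -4/3)

Apply the Gram-Schmidt recurrence
  u_1 = v_1
  u_i = v_i − Σ_{j<i} ((v_i · u_j) / (u_j · u_j)) · u_j.

Step by step this gives:
  u_1 = (2, 2, 0)
  u_2 = (-1, 1, 1)
  u_3 = (-2/3, 2/3, -4/3)

Orthogonality check:
  u_2 · u_1 = 0 (should be 0)
  u_3 · u_1 = 0 (should be 0)
  u_3 · u_2 = 0 (should be 0)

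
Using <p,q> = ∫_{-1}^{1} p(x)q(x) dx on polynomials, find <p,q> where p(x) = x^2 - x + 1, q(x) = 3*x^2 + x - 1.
<p,q> = -2/15

Expand the product: p(x)·q(x) = 3*x^4 - 2*x^3 + x^2 + 2*x - 1.
∫_{-1}^{1} of each monomial x^k gives [2/(k+1) if k even, 0 if k odd]. Integrating term-by-term (or equivalently evaluating the antiderivative F(x) = 3*x^5/5 - x^4/2 + x^3/3 + x^2 - x at the endpoints):
  F(1) − F(−1) = 13/30 − (17/30) = -2/15.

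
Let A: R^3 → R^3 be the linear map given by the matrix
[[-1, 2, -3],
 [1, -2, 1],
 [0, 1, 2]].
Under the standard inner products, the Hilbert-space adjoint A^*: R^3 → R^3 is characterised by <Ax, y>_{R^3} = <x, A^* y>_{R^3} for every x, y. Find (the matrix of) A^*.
A^* = A^T =
[[-1, 1, 0],
 [2, -2, 1],
 [-3, 1, 2]]

For real matrices with standard dot products, the defining identity <Ax, y> = <x, A^* y> gives (Ax)^T y = x^T (A^*) y, i.e. x^T A^T y = x^T (A^*) y. Since this holds for all x, y, we must have A^* = A^T. Therefore
A^* =
[[-1, 1, 0],
 [2, -2, 1],
 [-3, 1, 2]].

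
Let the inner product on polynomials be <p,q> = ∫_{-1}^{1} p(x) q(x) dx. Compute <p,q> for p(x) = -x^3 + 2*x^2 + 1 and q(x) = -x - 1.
<p,q> = -44/15

Expand the product: p(x)·q(x) = x^4 - x^3 - 2*x^2 - x - 1.
∫_{-1}^{1} of each monomial x^k gives [2/(k+1) if k even, 0 if k odd]. Integrating term-by-term (or equivalently evaluating the antiderivative F(x) = x^5/5 - x^4/4 - 2*x^3/3 - x^2/2 - x at the endpoints):
  F(1) − F(−1) = -133/60 − (43/60) = -44/15.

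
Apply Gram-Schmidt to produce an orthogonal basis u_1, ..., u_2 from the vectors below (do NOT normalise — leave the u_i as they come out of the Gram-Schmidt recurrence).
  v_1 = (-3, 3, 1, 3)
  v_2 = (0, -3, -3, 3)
Orthogonal basis:
  u_1 = (-3, 3, 1, 3)
  u_2 = (-9/28, -75/28, -81/28, 93/28)

Apply the Gram-Schmidt recurrence
  u_1 = v_1
  u_i = v_i − Σ_{j<i} ((v_i · u_j) / (u_j · u_j)) · u_j.

Step by step this gives:
  u_1 = (-3, 3, 1, 3)
  u_2 = (-9/28, -75/28, -81/28, 93/28)

Orthogonality check:
  u_2 · u_1 = 0 (should be 0)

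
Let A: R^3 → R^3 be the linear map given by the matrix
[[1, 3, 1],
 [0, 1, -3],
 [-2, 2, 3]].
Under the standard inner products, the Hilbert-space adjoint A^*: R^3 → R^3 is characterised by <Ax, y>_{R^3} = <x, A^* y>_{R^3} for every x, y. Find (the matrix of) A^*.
A^* = A^T =
[[1, 0, -2],
 [3, 1, 2],
 [1, -3, 3]]

For real matrices with standard dot products, the defining identity <Ax, y> = <x, A^* y> gives (Ax)^T y = x^T (A^*) y, i.e. x^T A^T y = x^T (A^*) y. Since this holds for all x, y, we must have A^* = A^T. Therefore
A^* =
[[1, 0, -2],
 [3, 1, 2],
 [1, -3, 3]].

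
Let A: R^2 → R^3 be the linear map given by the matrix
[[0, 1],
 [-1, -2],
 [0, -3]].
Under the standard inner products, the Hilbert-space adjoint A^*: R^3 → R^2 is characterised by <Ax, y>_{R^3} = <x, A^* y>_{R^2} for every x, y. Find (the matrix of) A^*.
A^* = A^T =
[[0, -1, 0],
 [1, -2, -3]]

For real matrices with standard dot products, the defining identity <Ax, y> = <x, A^* y> gives (Ax)^T y = x^T (A^*) y, i.e. x^T A^T y = x^T (A^*) y. Since this holds for all x, y, we must have A^* = A^T. Therefore
A^* =
[[0, -1, 0],
 [1, -2, -3]].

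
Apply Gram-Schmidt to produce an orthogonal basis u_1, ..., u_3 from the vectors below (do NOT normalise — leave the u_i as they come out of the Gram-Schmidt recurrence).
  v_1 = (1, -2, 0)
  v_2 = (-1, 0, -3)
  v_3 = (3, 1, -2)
Orthogonal basis:
  u_1 = (1, -2, 0)
  u_2 = (-4/5, -2/5, -3)
  u_3 = (150/49, 75/49, -50/49)

Apply the Gram-Schmidt recurrence
  u_1 = v_1
  u_i = v_i − Σ_{j<i} ((v_i · u_j) / (u_j · u_j)) · u_j.

Step by step this gives:
  u_1 = (1, -2, 0)
  u_2 = (-4/5, -2/5, -3)
  u_3 = (150/49, 75/49, -50/49)

Orthogonality check:
  u_2 · u_1 = 0 (should be 0)
  u_3 · u_1 = 0 (should be 0)
  u_3 · u_2 = 0 (should be 0)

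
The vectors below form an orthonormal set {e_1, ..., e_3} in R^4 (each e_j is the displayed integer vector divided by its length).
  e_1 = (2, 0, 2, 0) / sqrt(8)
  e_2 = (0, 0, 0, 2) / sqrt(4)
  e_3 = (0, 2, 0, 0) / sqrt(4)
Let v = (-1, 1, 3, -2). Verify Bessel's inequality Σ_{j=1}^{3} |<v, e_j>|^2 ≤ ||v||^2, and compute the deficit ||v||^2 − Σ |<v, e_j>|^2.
Σ |<v, e_j>|^2 = 7; ||v||^2 = 15; deficit = 8

Write each e_j = u_j / sqrt(<u_j, u_j>) where u_j is the displayed integer vector. Then <v, e_j> = <v, u_j> / sqrt(<u_j, u_j>), so |<v, e_j>|^2 = <v, u_j>^2 / <u_j, u_j>.
Coefficients: <v, e_1> = 4/sqrt(8), <v, e_2> = -4/sqrt(4), <v, e_3> = 2/sqrt(4).
Square and sum: Σ |<v, e_j>|^2 = 7.
Compute ||v||^2 = v·v = 15.
Deficit = 15 − 7 = 8 ≥ 0, confirming Bessel's inequality. (The deficit equals ||v − Σ <v,e_j> e_j||^2, the squared distance from v to span{e_j}.)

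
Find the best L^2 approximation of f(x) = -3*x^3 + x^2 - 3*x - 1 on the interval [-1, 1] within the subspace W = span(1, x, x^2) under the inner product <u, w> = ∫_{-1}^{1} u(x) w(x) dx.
g(x) = x^2 - 24*x/5 - 1

The best approximation g ∈ W is the orthogonal projection of f onto W. Writing g = a_0 + a_1 x + a_2 x^2, the coefficients solve the normal equations G · a = b where
  G_{ij} = <φ_i, φ_j> and b_i = <f, φ_i>, with φ_0 = 1, φ_1 = x, φ_2 = x^2.
G =
  [2, 0, 2/3]
  [0, 2/3, 0]
  [2/3, 0, 2/5],
b = (-4/3, -16/5, -4/15).
Solving gives a_0 = -1, a_1 = -24/5, a_2 = 1, so
  g(x) = x^2 - 24*x/5 - 1.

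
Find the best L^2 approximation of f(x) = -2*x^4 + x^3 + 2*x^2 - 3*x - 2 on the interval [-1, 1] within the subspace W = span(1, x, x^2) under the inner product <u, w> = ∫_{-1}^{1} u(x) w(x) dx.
g(x) = 2*x^2/7 - 12*x/5 - 64/35

The best approximation g ∈ W is the orthogonal projection of f onto W. Writing g = a_0 + a_1 x + a_2 x^2, the coefficients solve the normal equations G · a = b where
  G_{ij} = <φ_i, φ_j> and b_i = <f, φ_i>, with φ_0 = 1, φ_1 = x, φ_2 = x^2.
G =
  [2, 0, 2/3]
  [0, 2/3, 0]
  [2/3, 0, 2/5],
b = (-52/15, -8/5, -116/105).
Solving gives a_0 = -64/35, a_1 = -12/5, a_2 = 2/7, so
  g(x) = 2*x^2/7 - 12*x/5 - 64/35.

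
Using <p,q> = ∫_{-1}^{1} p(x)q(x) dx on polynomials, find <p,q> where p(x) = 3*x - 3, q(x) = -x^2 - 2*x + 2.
<p,q> = -14

Expand the product: p(x)·q(x) = -3*x^3 - 3*x^2 + 12*x - 6.
∫_{-1}^{1} of each monomial x^k gives [2/(k+1) if k even, 0 if k odd]. Integrating term-by-term (or equivalently evaluating the antiderivative F(x) = -3*x^4/4 - x^3 + 6*x^2 - 6*x at the endpoints):
  F(1) − F(−1) = -7/4 − (49/4) = -14.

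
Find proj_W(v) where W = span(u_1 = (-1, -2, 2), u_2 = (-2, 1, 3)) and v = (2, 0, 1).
proj_W(v) = (2/15, -7/30, -1/6)

Set up U = [u_1 | ... | u_2] ∈ R^(3×2). The projector onto W = col(U) is P = U (U^T U)^(-1) U^T.
Compute U^T U =
  [9, 6]
  [6, 14],
and U^T v = (0, -1).
Solve U^T U · c = U^T v for the coefficients: c = (1/15, -1/10). The projection is proj_W(v) = U c.
Check: (v - proj_W(v)) · u_1 = 0  (should be 0).
Check: (v - proj_W(v)) · u_2 = 0  (should be 0).
Result: proj_W(v) = (2/15, -7/30, -1/6).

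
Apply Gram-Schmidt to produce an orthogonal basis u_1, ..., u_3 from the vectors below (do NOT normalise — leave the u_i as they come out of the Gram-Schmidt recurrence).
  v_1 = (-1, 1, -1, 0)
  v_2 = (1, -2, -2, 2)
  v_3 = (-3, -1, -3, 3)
Orthogonal basis:
  u_1 = (-1, 1, -1, 0)
  u_2 = (2/3, -5/3, -7/3, 2)
  u_3 = (-2, -1, 1, 1)

Apply the Gram-Schmidt recurrence
  u_1 = v_1
  u_i = v_i − Σ_{j<i} ((v_i · u_j) / (u_j · u_j)) · u_j.

Step by step this gives:
  u_1 = (-1, 1, -1, 0)
  u_2 = (2/3, -5/3, -7/3, 2)
  u_3 = (-2, -1, 1, 1)

Orthogonality check:
  u_2 · u_1 = 0 (should be 0)
  u_3 · u_1 = 0 (should be 0)
  u_3 · u_2 = 0 (should be 0)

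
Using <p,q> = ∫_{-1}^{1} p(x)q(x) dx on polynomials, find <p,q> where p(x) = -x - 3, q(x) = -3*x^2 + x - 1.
<p,q> = 34/3

Expand the product: p(x)·q(x) = 3*x^3 + 8*x^2 - 2*x + 3.
∫_{-1}^{1} of each monomial x^k gives [2/(k+1) if k even, 0 if k odd]. Integrating term-by-term (or equivalently evaluating the antiderivative F(x) = 3*x^4/4 + 8*x^3/3 - x^2 + 3*x at the endpoints):
  F(1) − F(−1) = 65/12 − (-71/12) = 34/3.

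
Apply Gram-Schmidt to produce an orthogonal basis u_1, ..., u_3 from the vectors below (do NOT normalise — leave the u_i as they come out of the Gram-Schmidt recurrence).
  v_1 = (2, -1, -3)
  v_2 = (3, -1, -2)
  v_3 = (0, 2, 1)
Orthogonal basis:
  u_1 = (2, -1, -3)
  u_2 = (8/7, -1/14, 11/14)
  u_3 = (1/3, 5/3, -1/3)

Apply the Gram-Schmidt recurrence
  u_1 = v_1
  u_i = v_i − Σ_{j<i} ((v_i · u_j) / (u_j · u_j)) · u_j.

Step by step this gives:
  u_1 = (2, -1, -3)
  u_2 = (8/7, -1/14, 11/14)
  u_3 = (1/3, 5/3, -1/3)

Orthogonality check:
  u_2 · u_1 = 0 (should be 0)
  u_3 · u_1 = 0 (should be 0)
  u_3 · u_2 = 0 (should be 0)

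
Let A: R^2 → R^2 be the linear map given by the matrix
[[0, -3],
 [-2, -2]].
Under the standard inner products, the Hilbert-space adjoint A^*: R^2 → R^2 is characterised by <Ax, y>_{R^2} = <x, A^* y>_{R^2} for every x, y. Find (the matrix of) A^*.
A^* = A^T =
[[0, -2],
 [-3, -2]]

For real matrices with standard dot products, the defining identity <Ax, y> = <x, A^* y> gives (Ax)^T y = x^T (A^*) y, i.e. x^T A^T y = x^T (A^*) y. Since this holds for all x, y, we must have A^* = A^T. Therefore
A^* =
[[0, -2],
 [-3, -2]].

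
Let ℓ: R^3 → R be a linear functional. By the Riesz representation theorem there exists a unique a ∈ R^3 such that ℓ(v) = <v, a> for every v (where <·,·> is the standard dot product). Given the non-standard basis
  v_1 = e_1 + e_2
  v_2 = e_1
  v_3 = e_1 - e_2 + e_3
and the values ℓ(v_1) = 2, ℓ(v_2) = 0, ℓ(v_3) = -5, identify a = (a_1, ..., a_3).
a = (0, 2, -3)

Write a = (a_1, ..., a_3) in the standard basis. For each basis vector v_i, ℓ(v_i) = <v_i, a> is a linear equation in the a_j's. Collect the n equations into a matrix system V a = ℓ, where row i of V is v_i (expressed in the standard basis). Since V is invertible (lower-triangular with 1s on the diagonal, up to permutation), solve by back-substitution:
  V =
[[1, 1, 0],
 [1, 0, 0],
 [1, -1, 1]]
  V a = (2, 0, -5)
Solving gives a = (0, 2, -3).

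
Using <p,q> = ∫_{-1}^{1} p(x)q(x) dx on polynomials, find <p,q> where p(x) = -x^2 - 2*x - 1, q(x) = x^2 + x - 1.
<p,q> = 4/15

Expand the product: p(x)·q(x) = -x^4 - 3*x^3 - 2*x^2 + x + 1.
∫_{-1}^{1} of each monomial x^k gives [2/(k+1) if k even, 0 if k odd]. Integrating term-by-term (or equivalently evaluating the antiderivative F(x) = -x^5/5 - 3*x^4/4 - 2*x^3/3 + x^2/2 + x at the endpoints):
  F(1) − F(−1) = -7/60 − (-23/60) = 4/15.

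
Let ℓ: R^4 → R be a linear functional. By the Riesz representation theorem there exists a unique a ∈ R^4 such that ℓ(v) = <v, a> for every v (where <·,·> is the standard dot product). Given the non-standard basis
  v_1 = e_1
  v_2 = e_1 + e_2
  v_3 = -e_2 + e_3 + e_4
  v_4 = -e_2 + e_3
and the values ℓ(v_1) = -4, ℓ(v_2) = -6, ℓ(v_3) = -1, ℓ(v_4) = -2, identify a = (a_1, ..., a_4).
a = (-4, -2, -4, 1)

Write a = (a_1, ..., a_4) in the standard basis. For each basis vector v_i, ℓ(v_i) = <v_i, a> is a linear equation in the a_j's. Collect the n equations into a matrix system V a = ℓ, where row i of V is v_i (expressed in the standard basis). Since V is invertible (lower-triangular with 1s on the diagonal, up to permutation), solve by back-substitution:
  V =
[[1, 0, 0, 0],
 [1, 1, 0, 0],
 [0, -1, 1, 1],
 [0, -1, 1, 0]]
  V a = (-4, -6, -1, -2)
Solving gives a = (-4, -2, -4, 1).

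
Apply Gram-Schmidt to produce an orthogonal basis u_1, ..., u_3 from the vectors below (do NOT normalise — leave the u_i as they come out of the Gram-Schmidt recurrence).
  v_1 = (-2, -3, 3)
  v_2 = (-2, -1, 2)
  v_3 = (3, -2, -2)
Orthogonal basis:
  u_1 = (-2, -3, 3)
  u_2 = (-9/11, 17/22, 5/22)
  u_3 = (-9/29, -6/29, -12/29)

Apply the Gram-Schmidt recurrence
  u_1 = v_1
  u_i = v_i − Σ_{j<i} ((v_i · u_j) / (u_j · u_j)) · u_j.

Step by step this gives:
  u_1 = (-2, -3, 3)
  u_2 = (-9/11, 17/22, 5/22)
  u_3 = (-9/29, -6/29, -12/29)

Orthogonality check:
  u_2 · u_1 = 0 (should be 0)
  u_3 · u_1 = 0 (should be 0)
  u_3 · u_2 = 0 (should be 0)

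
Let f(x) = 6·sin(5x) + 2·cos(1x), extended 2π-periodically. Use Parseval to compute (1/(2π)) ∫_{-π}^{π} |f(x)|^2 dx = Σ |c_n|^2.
Σ |c_n|^2 = 20

Expand |f|^2 and use orthogonality of {sin(nx), cos(mx)} on [-π, π]:
  ∫_{-π}^{π} sin(nx)^2 dx = π, ∫ cos(mx)^2 dx = π, and cross terms integrate to 0.
So ∫_{-π}^{π} f(x)^2 dx = 6^2 · π + 2^2 · π = (36 + 4)π.
Divide by 2π: (36 + 4)/2 = 20.
By Parseval, this equals Σ |c_n|^2.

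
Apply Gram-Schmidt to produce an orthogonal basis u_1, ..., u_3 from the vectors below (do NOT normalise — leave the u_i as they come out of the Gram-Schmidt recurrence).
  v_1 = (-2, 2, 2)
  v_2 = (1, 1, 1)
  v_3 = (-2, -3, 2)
Orthogonal basis:
  u_1 = (-2, 2, 2)
  u_2 = (4/3, 2/3, 2/3)
  u_3 = (0, -5/2, 5/2)

Apply the Gram-Schmidt recurrence
  u_1 = v_1
  u_i = v_i − Σ_{j<i} ((v_i · u_j) / (u_j · u_j)) · u_j.

Step by step this gives:
  u_1 = (-2, 2, 2)
  u_2 = (4/3, 2/3, 2/3)
  u_3 = (0, -5/2, 5/2)

Orthogonality check:
  u_2 · u_1 = 0 (should be 0)
  u_3 · u_1 = 0 (should be 0)
  u_3 · u_2 = 0 (should be 0)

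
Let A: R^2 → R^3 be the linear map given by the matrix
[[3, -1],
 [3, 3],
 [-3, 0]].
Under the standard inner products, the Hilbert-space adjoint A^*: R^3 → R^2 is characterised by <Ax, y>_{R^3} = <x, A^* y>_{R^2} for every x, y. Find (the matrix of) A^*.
A^* = A^T =
[[3, 3, -3],
 [-1, 3, 0]]

For real matrices with standard dot products, the defining identity <Ax, y> = <x, A^* y> gives (Ax)^T y = x^T (A^*) y, i.e. x^T A^T y = x^T (A^*) y. Since this holds for all x, y, we must have A^* = A^T. Therefore
A^* =
[[3, 3, -3],
 [-1, 3, 0]].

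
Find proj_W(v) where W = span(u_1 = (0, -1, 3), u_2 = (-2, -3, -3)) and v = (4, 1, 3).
proj_W(v) = (38/23, 50/23, 78/23)

Set up U = [u_1 | ... | u_2] ∈ R^(3×2). The projector onto W = col(U) is P = U (U^T U)^(-1) U^T.
Compute U^T U =
  [10, -6]
  [-6, 22],
and U^T v = (8, -20).
Solve U^T U · c = U^T v for the coefficients: c = (7/23, -19/23). The projection is proj_W(v) = U c.
Check: (v - proj_W(v)) · u_1 = 0  (should be 0).
Check: (v - proj_W(v)) · u_2 = 0  (should be 0).
Result: proj_W(v) = (38/23, 50/23, 78/23).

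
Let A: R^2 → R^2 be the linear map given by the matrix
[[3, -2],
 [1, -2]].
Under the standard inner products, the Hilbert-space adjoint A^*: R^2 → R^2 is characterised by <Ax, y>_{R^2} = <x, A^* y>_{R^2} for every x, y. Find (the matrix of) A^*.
A^* = A^T =
[[3, 1],
 [-2, -2]]

For real matrices with standard dot products, the defining identity <Ax, y> = <x, A^* y> gives (Ax)^T y = x^T (A^*) y, i.e. x^T A^T y = x^T (A^*) y. Since this holds for all x, y, we must have A^* = A^T. Therefore
A^* =
[[3, 1],
 [-2, -2]].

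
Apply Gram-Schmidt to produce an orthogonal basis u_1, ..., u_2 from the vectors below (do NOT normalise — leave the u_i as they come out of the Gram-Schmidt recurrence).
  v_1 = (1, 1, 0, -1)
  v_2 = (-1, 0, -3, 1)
Orthogonal basis:
  u_1 = (1, 1, 0, -1)
  u_2 = (-1/3, 2/3, -3, 1/3)

Apply the Gram-Schmidt recurrence
  u_1 = v_1
  u_i = v_i − Σ_{j<i} ((v_i · u_j) / (u_j · u_j)) · u_j.

Step by step this gives:
  u_1 = (1, 1, 0, -1)
  u_2 = (-1/3, 2/3, -3, 1/3)

Orthogonality check:
  u_2 · u_1 = 0 (should be 0)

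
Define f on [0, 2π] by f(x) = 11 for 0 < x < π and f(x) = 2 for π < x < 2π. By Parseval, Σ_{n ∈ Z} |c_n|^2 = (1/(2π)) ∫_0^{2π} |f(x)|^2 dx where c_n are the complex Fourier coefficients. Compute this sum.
Σ |c_n|^2 = 125/2

Parseval equates the L^2 energy of f (normalised by 1/(2π)) with the ℓ^2 sum of its Fourier coefficients: (1/(2π)) ∫_0^{2π} |f|^2 = Σ |c_n|^2.
Compute the left side: (1/(2π)) [∫_0^π 11^2 dx + ∫_π^{2π} 2^2 dx] = (1/(2π)) · (121π + 4π) = (121 + 4)/2 = 125/2.
So Σ_{n ∈ Z} |c_n|^2 = 125/2.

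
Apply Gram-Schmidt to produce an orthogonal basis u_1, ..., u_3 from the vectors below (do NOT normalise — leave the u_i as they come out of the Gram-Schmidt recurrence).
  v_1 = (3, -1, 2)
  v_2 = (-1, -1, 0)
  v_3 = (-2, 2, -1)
Orthogonal basis:
  u_1 = (3, -1, 2)
  u_2 = (-4/7, -8/7, 2/7)
  u_3 = (-1/3, 1/3, 2/3)

Apply the Gram-Schmidt recurrence
  u_1 = v_1
  u_i = v_i − Σ_{j<i} ((v_i · u_j) / (u_j · u_j)) · u_j.

Step by step this gives:
  u_1 = (3, -1, 2)
  u_2 = (-4/7, -8/7, 2/7)
  u_3 = (-1/3, 1/3, 2/3)

Orthogonality check:
  u_2 · u_1 = 0 (should be 0)
  u_3 · u_1 = 0 (should be 0)
  u_3 · u_2 = 0 (should be 0)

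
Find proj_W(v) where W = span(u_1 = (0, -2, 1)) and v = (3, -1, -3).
proj_W(v) = (0, 2/5, -1/5)

Set up U = [u_1 | ... | u_1] ∈ R^(3×1). The projector onto W = col(U) is P = U (U^T U)^(-1) U^T.
Compute U^T U =
  [5],
and U^T v = (-1).
Solve U^T U · c = U^T v for the coefficients: c = (-1/5). The projection is proj_W(v) = U c.
Check: (v - proj_W(v)) · u_1 = 0  (should be 0).
Result: proj_W(v) = (0, 2/5, -1/5).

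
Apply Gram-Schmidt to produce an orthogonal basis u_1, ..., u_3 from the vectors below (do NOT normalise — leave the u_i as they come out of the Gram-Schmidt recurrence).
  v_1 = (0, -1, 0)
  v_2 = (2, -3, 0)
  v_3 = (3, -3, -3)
Orthogonal basis:
  u_1 = (0, -1, 0)
  u_2 = (2, 0, 0)
  u_3 = (0, 0, -3)

Apply the Gram-Schmidt recurrence
  u_1 = v_1
  u_i = v_i − Σ_{j<i} ((v_i · u_j) / (u_j · u_j)) · u_j.

Step by step this gives:
  u_1 = (0, -1, 0)
  u_2 = (2, 0, 0)
  u_3 = (0, 0, -3)

Orthogonality check:
  u_2 · u_1 = 0 (should be 0)
  u_3 · u_1 = 0 (should be 0)
  u_3 · u_2 = 0 (should be 0)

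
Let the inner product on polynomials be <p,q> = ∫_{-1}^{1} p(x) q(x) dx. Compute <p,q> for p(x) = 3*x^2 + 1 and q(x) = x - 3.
<p,q> = -12

Expand the product: p(x)·q(x) = 3*x^3 - 9*x^2 + x - 3.
∫_{-1}^{1} of each monomial x^k gives [2/(k+1) if k even, 0 if k odd]. Integrating term-by-term (or equivalently evaluating the antiderivative F(x) = 3*x^4/4 - 3*x^3 + x^2/2 - 3*x at the endpoints):
  F(1) − F(−1) = -19/4 − (29/4) = -12.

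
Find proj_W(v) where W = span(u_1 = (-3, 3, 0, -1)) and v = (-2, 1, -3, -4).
proj_W(v) = (-39/19, 39/19, 0, -13/19)

Set up U = [u_1 | ... | u_1] ∈ R^(4×1). The projector onto W = col(U) is P = U (U^T U)^(-1) U^T.
Compute U^T U =
  [19],
and U^T v = (13).
Solve U^T U · c = U^T v for the coefficients: c = (13/19). The projection is proj_W(v) = U c.
Check: (v - proj_W(v)) · u_1 = 0  (should be 0).
Result: proj_W(v) = (-39/19, 39/19, 0, -13/19).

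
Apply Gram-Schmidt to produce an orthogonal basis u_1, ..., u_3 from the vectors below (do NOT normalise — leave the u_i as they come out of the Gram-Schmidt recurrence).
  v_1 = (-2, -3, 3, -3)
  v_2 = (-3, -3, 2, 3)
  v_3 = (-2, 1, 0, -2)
Orthogonal basis:
  u_1 = (-2, -3, 3, -3)
  u_2 = (-69/31, -57/31, 26/31, 129/31)
  u_3 = (-1659/817, 55/43, -405/817, -8/19)

Apply the Gram-Schmidt recurrence
  u_1 = v_1
  u_i = v_i − Σ_{j<i} ((v_i · u_j) / (u_j · u_j)) · u_j.

Step by step this gives:
  u_1 = (-2, -3, 3, -3)
  u_2 = (-69/31, -57/31, 26/31, 129/31)
  u_3 = (-1659/817, 55/43, -405/817, -8/19)

Orthogonality check:
  u_2 · u_1 = 0 (should be 0)
  u_3 · u_1 = 0 (should be 0)
  u_3 · u_2 = 0 (should be 0)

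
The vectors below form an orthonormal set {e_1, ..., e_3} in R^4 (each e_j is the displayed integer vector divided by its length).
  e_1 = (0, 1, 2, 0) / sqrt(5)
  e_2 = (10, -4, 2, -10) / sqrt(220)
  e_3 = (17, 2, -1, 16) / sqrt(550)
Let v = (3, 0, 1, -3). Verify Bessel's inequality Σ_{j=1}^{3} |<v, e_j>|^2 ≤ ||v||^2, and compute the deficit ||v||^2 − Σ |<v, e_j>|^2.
Σ |<v, e_j>|^2 = 457/25; ||v||^2 = 19; deficit = 18/25

Write each e_j = u_j / sqrt(<u_j, u_j>) where u_j is the displayed integer vector. Then <v, e_j> = <v, u_j> / sqrt(<u_j, u_j>), so |<v, e_j>|^2 = <v, u_j>^2 / <u_j, u_j>.
Coefficients: <v, e_1> = 2/sqrt(5), <v, e_2> = 62/sqrt(220), <v, e_3> = 2/sqrt(550).
Square and sum: Σ |<v, e_j>|^2 = 457/25.
Compute ||v||^2 = v·v = 19.
Deficit = 19 − 457/25 = 18/25 ≥ 0, confirming Bessel's inequality. (The deficit equals ||v − Σ <v,e_j> e_j||^2, the squared distance from v to span{e_j}.)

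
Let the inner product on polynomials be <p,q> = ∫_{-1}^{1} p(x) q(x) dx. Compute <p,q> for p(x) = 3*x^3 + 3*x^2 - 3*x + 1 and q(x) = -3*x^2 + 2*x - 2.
<p,q> = -76/5

Expand the product: p(x)·q(x) = -9*x^5 - 3*x^4 + 9*x^3 - 15*x^2 + 8*x - 2.
∫_{-1}^{1} of each monomial x^k gives [2/(k+1) if k even, 0 if k odd]. Integrating term-by-term (or equivalently evaluating the antiderivative F(x) = -3*x^6/2 - 3*x^5/5 + 9*x^4/4 - 5*x^3 + 4*x^2 - 2*x at the endpoints):
  F(1) − F(−1) = -57/20 − (247/20) = -76/5.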